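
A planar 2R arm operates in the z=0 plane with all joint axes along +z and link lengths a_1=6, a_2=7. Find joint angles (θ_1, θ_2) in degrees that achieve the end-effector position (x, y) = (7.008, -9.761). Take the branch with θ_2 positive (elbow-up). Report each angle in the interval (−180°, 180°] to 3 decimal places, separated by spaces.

cos θ_2 = (144.3892−6²−7²)/(2·6·7) = 0.7070; θ_2 = 45.0075° (elbow-up)
β = atan2(-9.7610,7.0080) = -54.3232°; ψ = atan2(4.9504,10.9491) = 24.3291°
θ_1 = β − ψ = -78.6523°

-78.652 45.008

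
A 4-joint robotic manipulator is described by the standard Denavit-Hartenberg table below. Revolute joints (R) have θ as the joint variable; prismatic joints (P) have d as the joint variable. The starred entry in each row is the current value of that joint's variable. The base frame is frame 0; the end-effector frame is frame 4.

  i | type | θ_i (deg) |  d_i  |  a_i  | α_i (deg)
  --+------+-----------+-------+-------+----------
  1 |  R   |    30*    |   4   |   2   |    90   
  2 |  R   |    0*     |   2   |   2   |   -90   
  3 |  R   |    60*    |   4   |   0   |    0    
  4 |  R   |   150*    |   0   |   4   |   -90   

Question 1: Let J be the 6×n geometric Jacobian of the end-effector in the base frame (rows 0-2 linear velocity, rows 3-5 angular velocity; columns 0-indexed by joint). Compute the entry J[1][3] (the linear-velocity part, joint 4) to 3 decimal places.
-2.000

axis z_3 = (0.0000,0.0000,1.0000); lever o_n−o_3 = (-2.0000,-3.4641,0.0000)
cross product → J_v[:, 3] = (3.4641,-2.0000,0.0000)
J_ω[:, 3] = z_3
entry J[1][3] = -2.0000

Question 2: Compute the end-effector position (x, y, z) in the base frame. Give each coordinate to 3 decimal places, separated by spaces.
2.464 -3.196 8.000

after link 1: o_1 = (1.7321, 1.0000, 4.0000)
after link 2: o_2 = (4.4641, 0.2679, 4.0000)
after link 3: o_3 = (4.4641, 0.2679, 8.0000)
after link 4: o_4 = (2.4641, -3.1962, 8.0000)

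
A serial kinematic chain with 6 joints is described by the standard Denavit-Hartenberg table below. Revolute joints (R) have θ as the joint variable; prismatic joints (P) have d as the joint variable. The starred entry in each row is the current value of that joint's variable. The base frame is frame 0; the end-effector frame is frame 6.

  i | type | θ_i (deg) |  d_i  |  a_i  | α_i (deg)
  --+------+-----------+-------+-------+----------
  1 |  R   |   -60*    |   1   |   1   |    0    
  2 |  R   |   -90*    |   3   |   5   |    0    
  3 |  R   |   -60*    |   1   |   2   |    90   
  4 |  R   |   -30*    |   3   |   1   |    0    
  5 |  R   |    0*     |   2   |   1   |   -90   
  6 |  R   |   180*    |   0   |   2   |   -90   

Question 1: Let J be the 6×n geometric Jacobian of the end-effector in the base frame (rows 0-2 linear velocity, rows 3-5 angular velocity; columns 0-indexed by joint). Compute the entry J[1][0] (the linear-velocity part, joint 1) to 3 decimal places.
-3.062

axis z_0 = ẑ; lever o_n−o_0 = (-3.0622,1.9641,5.0000)
cross product → J_v[:, 0] = (-1.9641,-3.0622,0.0000)
J_ω[:, 0] = z_0
entry J[1][0] = -3.0622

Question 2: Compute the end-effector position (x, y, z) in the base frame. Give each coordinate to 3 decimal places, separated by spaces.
-3.062 1.964 5.000

after link 1: o_1 = (0.5000, -0.8660, 1.0000)
after link 2: o_2 = (-3.8301, -3.3660, 4.0000)
after link 3: o_3 = (-5.5622, -2.3660, 5.0000)
after link 4: o_4 = (-4.8122, 0.6651, 4.5000)
after link 5: o_5 = (-4.5622, 2.8301, 4.0000)
after link 6: o_6 = (-3.0622, 1.9641, 5.0000)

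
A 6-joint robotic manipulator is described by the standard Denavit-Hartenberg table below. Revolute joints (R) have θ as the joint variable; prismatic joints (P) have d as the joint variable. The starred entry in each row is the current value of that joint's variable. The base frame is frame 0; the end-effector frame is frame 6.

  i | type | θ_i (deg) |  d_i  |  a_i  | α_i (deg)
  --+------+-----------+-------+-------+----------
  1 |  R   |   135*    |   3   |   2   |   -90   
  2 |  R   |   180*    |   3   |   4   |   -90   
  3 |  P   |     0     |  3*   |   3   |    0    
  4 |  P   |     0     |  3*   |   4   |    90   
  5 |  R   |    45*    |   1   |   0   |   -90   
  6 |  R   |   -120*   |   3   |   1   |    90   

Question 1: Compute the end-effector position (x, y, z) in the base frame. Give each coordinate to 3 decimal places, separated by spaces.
1.173 -8.055 10.768

after link 1: o_1 = (-1.4142, 1.4142, 3.0000)
after link 2: o_2 = (-0.7071, -3.5355, 3.0000)
after link 3: o_3 = (1.4142, -5.6569, 6.0000)
after link 4: o_4 = (4.2426, -8.4853, 9.0000)
after link 5: o_5 = (3.5355, -9.1924, 9.0000)
after link 6: o_6 = (1.1732, -8.0548, 10.7678)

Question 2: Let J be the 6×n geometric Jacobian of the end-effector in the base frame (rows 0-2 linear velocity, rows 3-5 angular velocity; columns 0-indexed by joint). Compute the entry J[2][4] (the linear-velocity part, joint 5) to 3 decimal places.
axis z_4 = (-0.7071,-0.7071,0.0000); lever o_n−o_4 = (-3.0695,0.4305,1.7678)
cross product → J_v[:, 4] = (-1.2500,1.2500,-2.4749)
J_ω[:, 4] = z_4
entry J[2][4] = -2.4749

-2.475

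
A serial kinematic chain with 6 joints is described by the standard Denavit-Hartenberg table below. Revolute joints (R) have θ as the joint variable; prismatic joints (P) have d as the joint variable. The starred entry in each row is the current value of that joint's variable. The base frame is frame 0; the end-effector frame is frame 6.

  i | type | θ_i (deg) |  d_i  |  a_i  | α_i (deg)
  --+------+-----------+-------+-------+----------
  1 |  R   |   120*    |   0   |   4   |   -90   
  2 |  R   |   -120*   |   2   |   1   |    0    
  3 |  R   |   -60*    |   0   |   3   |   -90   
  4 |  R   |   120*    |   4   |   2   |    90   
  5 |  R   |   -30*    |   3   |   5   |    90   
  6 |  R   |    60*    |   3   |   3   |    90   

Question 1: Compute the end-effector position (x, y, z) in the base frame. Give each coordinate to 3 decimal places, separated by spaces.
5.931 1.942 -0.982

after link 1: o_1 = (-2.0000, 3.4641, 0.0000)
after link 2: o_2 = (-3.4821, 2.0311, 0.8660)
after link 3: o_3 = (-1.9821, -0.5670, 0.8660)
after link 4: o_4 = (-0.9821, 1.1651, 4.8660)
after link 5: o_5 = (3.7811, 3.4151, 2.3660)
after link 6: o_6 = (5.9306, 1.9420, -0.9821)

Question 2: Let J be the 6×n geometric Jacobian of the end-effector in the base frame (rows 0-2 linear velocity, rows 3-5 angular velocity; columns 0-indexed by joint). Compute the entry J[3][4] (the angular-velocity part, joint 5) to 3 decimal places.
axis z_4 = (0.8660,-0.5000,0.0000); lever o_n−o_4 = (6.9127,0.7769,-5.8481)
cross product → J_v[:, 4] = (2.9240,5.0646,4.1292)
J_ω[:, 4] = z_4
entry J[3][4] = 0.8660

0.866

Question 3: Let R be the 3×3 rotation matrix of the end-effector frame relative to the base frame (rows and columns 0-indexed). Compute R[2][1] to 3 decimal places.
End-effector y-axis (col 1 of R) = (-0.2500,-0.4330,-0.8660)
R[2][1] = -0.8660

-0.866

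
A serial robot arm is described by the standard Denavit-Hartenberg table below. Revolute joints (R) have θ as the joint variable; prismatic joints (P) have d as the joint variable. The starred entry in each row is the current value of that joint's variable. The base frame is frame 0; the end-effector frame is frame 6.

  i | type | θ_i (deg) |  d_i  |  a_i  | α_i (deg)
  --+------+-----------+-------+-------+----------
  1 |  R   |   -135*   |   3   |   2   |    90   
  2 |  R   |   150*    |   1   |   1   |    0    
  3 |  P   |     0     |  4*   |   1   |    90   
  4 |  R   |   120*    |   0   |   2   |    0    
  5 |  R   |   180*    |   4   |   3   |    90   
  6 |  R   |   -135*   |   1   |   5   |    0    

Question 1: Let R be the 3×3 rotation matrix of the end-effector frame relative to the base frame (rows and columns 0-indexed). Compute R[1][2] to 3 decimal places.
-0.884

End-effector z-axis (col 2 of R) = (-0.1768,-0.8839,-0.4330)
R[1][2] = -0.8839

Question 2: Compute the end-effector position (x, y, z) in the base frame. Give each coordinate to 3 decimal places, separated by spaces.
-6.395 3.074 3.335

after link 1: o_1 = (-1.4142, -1.4142, 3.0000)
after link 2: o_2 = (-1.5089, -0.0947, 3.5000)
after link 3: o_3 = (-3.7250, 3.3461, 4.0000)
after link 4: o_4 = (-5.5621, 3.9584, 3.5000)
after link 5: o_5 = (-4.2207, 1.6257, 7.7141)
after link 6: o_6 = (-6.3950, 3.0743, 3.3353)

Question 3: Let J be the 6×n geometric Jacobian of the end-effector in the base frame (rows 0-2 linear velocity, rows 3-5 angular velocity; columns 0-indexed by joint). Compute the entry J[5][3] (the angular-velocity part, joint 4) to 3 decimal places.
axis z_3 = (-0.3536,-0.3536,0.8660); lever o_n−o_3 = (-2.6700,-0.2718,-0.6647)
cross product → J_v[:, 3] = (0.4703,-2.5473,-0.8479)
J_ω[:, 3] = z_3
entry J[5][3] = 0.8660

0.866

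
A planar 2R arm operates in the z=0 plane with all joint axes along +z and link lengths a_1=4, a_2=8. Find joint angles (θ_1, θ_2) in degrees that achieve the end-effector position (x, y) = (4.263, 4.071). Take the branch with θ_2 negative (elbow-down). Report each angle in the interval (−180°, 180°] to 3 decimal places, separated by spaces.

150.004 -134.999

cos θ_2 = (34.7462−4²−8²)/(2·4·8) = -0.7071; θ_2 = -134.9987° (elbow-down)
β = atan2(4.0710,4.2630) = 43.6802°; ψ = atan2(-5.6570,-1.6567) = -106.3234°
θ_1 = β − ψ = 150.0036°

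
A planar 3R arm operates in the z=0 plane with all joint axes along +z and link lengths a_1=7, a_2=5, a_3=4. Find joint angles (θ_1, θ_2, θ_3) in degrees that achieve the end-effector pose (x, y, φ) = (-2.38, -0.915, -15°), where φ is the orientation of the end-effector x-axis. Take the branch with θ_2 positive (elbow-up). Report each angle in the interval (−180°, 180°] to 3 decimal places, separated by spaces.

wrist centre = target − a_3·(cos φ, sin φ) = (-6.2437, 0.1203)
cos θ_2 = (38.9983−7²−5²)/(2·7·5) = -0.5000; θ_2 = 120.0016° (elbow-up)
β = atan2(0.1203,-6.2437) = 178.8964°; ψ = atan2(4.3301,4.4999) = 43.8982°
θ_1 = β − ψ = 134.9982°
θ_3 = φ − θ_1 − θ_2 = 90.0002° (wrapped to (-180°,180°])

134.998 120.002 90.000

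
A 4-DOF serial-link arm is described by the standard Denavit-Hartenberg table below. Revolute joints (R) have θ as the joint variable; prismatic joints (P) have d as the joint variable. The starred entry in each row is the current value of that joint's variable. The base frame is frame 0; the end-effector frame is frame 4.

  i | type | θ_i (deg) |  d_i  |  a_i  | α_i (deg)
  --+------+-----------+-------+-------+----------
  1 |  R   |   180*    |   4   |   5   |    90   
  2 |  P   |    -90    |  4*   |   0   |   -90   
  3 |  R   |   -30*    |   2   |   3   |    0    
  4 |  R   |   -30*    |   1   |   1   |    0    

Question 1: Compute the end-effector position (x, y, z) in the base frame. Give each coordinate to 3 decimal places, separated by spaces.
after link 1: o_1 = (-5.0000, 0.0000, 4.0000)
after link 2: o_2 = (-5.0000, 4.0000, 4.0000)
after link 3: o_3 = (-7.0000, 5.5000, 1.4019)
after link 4: o_4 = (-8.0000, 6.3660, 0.9019)

-8.000 6.366 0.902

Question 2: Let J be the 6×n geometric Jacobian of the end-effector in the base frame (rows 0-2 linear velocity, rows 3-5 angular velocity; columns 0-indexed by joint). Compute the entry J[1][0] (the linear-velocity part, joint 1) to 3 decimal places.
-8.000

axis z_0 = ẑ; lever o_n−o_0 = (-8.0000,6.3660,0.9019)
cross product → J_v[:, 0] = (-6.3660,-8.0000,0.0000)
J_ω[:, 0] = z_0
entry J[1][0] = -8.0000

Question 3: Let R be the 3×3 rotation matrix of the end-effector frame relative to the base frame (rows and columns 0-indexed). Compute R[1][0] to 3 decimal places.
0.866

End-effector x-axis (col 0 of R) = (0.0000,0.8660,-0.5000)
R[1][0] = 0.8660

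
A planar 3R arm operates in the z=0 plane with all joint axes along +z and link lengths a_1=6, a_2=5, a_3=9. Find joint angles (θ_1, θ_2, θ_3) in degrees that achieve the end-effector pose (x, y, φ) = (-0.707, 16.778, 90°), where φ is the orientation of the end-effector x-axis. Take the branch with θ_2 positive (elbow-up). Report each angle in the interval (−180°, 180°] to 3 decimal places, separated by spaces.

wrist centre = target − a_3·(cos φ, sin φ) = (-0.7070, 7.7780)
cos θ_2 = (60.9971−6²−5²)/(2·6·5) = -0.0000; θ_2 = 90.0027° (elbow-up)
β = atan2(7.7780,-0.7070) = 95.1938°; ψ = atan2(5.0000,5.9998) = 39.8067°
θ_1 = β − ψ = 55.3871°
θ_3 = φ − θ_1 − θ_2 = -55.3898° (wrapped to (-180°,180°])

55.387 90.003 -55.390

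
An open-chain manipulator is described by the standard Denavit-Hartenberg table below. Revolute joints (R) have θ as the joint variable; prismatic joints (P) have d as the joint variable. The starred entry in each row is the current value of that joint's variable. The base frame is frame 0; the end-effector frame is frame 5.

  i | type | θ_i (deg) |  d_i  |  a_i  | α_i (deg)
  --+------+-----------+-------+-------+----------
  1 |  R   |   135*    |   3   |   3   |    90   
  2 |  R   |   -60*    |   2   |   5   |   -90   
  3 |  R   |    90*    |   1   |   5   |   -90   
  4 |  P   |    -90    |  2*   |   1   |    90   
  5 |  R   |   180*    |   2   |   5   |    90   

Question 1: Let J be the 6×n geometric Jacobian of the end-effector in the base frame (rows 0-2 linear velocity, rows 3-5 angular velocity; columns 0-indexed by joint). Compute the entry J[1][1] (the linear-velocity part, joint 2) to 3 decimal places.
2.898

axis z_1 = (0.7071,0.7071,0.0000); lever o_n−o_1 = (0.0694,-1.4836,-4.0981)
cross product → J_v[:, 1] = (-2.8978,2.8978,-1.0981)
J_ω[:, 1] = z_1
entry J[1][1] = 2.8978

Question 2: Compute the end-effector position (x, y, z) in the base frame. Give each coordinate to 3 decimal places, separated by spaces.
after link 1: o_1 = (-2.1213, 2.1213, 3.0000)
after link 2: o_2 = (-2.4749, 5.3033, -1.3301)
after link 3: o_3 = (-6.6228, 2.3801, -0.8301)
after link 4: o_4 = (-6.5280, 2.2854, 1.4019)
after link 5: o_5 = (-2.0520, 0.6378, -1.0981)

-2.052 0.638 -1.098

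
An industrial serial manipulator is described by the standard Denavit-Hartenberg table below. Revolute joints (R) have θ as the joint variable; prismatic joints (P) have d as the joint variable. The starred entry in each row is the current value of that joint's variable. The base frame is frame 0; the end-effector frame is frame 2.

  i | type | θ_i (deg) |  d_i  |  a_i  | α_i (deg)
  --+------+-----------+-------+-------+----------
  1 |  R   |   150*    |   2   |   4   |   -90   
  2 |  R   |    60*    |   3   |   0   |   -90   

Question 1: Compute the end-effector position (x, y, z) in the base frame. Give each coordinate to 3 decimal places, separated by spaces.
-4.964 -0.598 2.000

after link 1: o_1 = (-3.4641, 2.0000, 2.0000)
after link 2: o_2 = (-4.9641, -0.5981, 2.0000)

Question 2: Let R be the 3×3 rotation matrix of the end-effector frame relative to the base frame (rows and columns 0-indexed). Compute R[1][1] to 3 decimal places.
0.866

End-effector y-axis (col 1 of R) = (0.5000,0.8660,-0.0000)
R[1][1] = 0.8660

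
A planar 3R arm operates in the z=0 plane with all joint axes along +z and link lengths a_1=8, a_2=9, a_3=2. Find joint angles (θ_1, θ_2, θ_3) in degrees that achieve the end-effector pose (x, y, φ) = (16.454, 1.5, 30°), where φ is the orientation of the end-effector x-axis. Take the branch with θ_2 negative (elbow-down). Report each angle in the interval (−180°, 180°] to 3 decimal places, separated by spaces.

wrist centre = target − a_3·(cos φ, sin φ) = (14.7219, 0.5000)
cos θ_2 = (216.9858−8²−9²)/(2·8·9) = 0.4999; θ_2 = -60.0065° (elbow-down)
β = atan2(0.5000,14.7219) = 1.9452°; ψ = atan2(-7.7947,12.4991) = -31.9486°
θ_1 = β − ψ = 33.8938°
θ_3 = φ − θ_1 − θ_2 = 56.1127° (wrapped to (-180°,180°])

33.894 -60.007 56.113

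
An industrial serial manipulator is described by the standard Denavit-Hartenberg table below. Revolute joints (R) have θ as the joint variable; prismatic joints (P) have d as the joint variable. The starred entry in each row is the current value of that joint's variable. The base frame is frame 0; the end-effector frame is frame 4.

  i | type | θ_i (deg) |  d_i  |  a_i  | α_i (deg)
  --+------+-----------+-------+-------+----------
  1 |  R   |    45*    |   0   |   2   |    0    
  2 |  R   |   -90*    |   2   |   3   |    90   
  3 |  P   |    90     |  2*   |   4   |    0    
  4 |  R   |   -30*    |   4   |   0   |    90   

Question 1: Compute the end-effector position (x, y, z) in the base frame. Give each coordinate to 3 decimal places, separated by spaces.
-0.707 -4.950 6.000

after link 1: o_1 = (1.4142, 1.4142, 0.0000)
after link 2: o_2 = (3.5355, -0.7071, 2.0000)
after link 3: o_3 = (2.1213, -2.1213, 6.0000)
after link 4: o_4 = (-0.7071, -4.9497, 6.0000)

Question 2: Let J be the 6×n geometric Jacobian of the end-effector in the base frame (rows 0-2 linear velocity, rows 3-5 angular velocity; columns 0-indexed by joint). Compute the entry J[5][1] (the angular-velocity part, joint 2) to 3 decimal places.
1.000

axis z_1 = (0.0000,0.0000,1.0000); lever o_n−o_1 = (-2.1213,-6.3640,6.0000)
cross product → J_v[:, 1] = (6.3640,-2.1213,0.0000)
J_ω[:, 1] = z_1
entry J[5][1] = 1.0000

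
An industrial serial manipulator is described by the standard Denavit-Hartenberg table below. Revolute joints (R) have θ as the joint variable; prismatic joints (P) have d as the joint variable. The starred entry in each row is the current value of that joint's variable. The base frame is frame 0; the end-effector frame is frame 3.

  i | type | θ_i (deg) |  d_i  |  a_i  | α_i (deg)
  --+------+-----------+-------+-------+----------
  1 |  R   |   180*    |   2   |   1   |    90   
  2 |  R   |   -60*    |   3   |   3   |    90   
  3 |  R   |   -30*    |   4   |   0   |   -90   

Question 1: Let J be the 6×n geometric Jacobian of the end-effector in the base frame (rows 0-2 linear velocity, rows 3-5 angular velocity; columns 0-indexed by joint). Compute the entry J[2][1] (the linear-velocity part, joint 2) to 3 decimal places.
-1.964

axis z_1 = (0.0000,1.0000,0.0000); lever o_n−o_1 = (1.9641,3.0000,-4.5981)
cross product → J_v[:, 1] = (-4.5981,0.0000,-1.9641)
J_ω[:, 1] = z_1
entry J[2][1] = -1.9641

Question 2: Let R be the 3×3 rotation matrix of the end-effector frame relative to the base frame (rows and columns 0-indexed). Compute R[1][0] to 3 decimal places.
-0.500

End-effector x-axis (col 0 of R) = (-0.4330,-0.5000,-0.7500)
R[1][0] = -0.5000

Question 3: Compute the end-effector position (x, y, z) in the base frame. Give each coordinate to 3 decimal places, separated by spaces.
after link 1: o_1 = (-1.0000, 0.0000, 2.0000)
after link 2: o_2 = (-2.5000, 3.0000, -0.5981)
after link 3: o_3 = (0.9641, 3.0000, -2.5981)

0.964 3.000 -2.598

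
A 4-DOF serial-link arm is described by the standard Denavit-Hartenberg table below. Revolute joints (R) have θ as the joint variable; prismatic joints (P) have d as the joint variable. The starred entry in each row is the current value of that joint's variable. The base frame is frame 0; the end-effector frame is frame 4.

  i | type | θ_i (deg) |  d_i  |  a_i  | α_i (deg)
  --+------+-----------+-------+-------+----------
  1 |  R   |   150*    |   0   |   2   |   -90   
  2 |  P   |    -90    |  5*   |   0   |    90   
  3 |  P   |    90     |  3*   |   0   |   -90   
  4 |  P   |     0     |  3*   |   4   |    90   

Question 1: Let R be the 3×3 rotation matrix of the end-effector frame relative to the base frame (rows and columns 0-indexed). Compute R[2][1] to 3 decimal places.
End-effector y-axis (col 1 of R) = (-0.0000,-0.0000,-1.0000)
R[2][1] = -1.0000

-1.000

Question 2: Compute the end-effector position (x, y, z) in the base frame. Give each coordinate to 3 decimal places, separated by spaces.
-3.634 -8.294 -3.000

after link 1: o_1 = (-1.7321, 1.0000, 0.0000)
after link 2: o_2 = (-4.2321, -3.3301, 0.0000)
after link 3: o_3 = (-1.6340, -4.8301, 0.0000)
after link 4: o_4 = (-3.6340, -8.2942, -3.0000)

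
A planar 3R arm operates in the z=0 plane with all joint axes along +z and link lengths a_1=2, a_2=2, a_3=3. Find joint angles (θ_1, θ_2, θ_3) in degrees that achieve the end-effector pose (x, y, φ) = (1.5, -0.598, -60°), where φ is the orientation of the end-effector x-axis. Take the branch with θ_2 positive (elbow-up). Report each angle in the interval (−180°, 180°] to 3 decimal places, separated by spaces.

30.001 119.997 150.001

wrist centre = target − a_3·(cos φ, sin φ) = (-0.0000, 2.0001)
cos θ_2 = (4.0003−2²−2²)/(2·2·2) = -0.5000; θ_2 = 119.9975° (elbow-up)
β = atan2(2.0001,-0.0000) = 90.0000°; ψ = atan2(1.7321,1.0001) = 59.9987°
θ_1 = β − ψ = 30.0013°
θ_3 = φ − θ_1 − θ_2 = 150.0013° (wrapped to (-180°,180°])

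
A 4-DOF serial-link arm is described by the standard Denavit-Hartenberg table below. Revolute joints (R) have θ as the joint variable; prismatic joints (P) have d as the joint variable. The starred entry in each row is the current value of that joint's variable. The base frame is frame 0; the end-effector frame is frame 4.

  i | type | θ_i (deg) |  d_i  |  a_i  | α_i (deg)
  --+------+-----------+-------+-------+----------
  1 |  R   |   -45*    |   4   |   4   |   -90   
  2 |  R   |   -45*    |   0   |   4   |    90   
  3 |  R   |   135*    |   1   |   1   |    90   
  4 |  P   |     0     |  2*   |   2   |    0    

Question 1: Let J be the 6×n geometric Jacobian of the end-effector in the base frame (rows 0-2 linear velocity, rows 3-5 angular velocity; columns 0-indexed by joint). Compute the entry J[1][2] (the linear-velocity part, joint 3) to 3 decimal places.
axis z_2 = (-0.5000,0.5000,0.7071); lever o_n−o_2 = (1.6464,3.3536,0.2071)
cross product → J_v[:, 2] = (-2.2678,1.2678,-2.5000)
J_ω[:, 2] = z_2
entry J[1][2] = 1.2678

1.268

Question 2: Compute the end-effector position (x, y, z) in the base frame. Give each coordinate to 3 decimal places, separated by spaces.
after link 1: o_1 = (2.8284, -2.8284, 4.0000)
after link 2: o_2 = (4.8284, -4.8284, 6.8284)
after link 3: o_3 = (4.4749, -3.4749, 7.0355)
after link 4: o_4 = (6.4749, -1.4749, 7.0355)

6.475 -1.475 7.036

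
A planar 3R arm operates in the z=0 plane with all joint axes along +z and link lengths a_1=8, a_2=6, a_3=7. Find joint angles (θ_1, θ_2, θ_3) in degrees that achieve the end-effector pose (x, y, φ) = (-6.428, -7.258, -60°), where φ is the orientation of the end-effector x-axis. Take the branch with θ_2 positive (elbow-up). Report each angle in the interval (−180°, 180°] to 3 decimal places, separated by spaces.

149.997 90.003 60.000

wrist centre = target − a_3·(cos φ, sin φ) = (-9.9280, -1.1958)
cos θ_2 = (99.9952−8²−6²)/(2·8·6) = -0.0001; θ_2 = 90.0029° (elbow-up)
β = atan2(-1.1958,-9.9280) = -173.1318°; ψ = atan2(6.0000,7.9997) = 36.8709°
θ_1 = β − ψ = -210.0028°
θ_3 = φ − θ_1 − θ_2 = 59.9999° (wrapped to (-180°,180°])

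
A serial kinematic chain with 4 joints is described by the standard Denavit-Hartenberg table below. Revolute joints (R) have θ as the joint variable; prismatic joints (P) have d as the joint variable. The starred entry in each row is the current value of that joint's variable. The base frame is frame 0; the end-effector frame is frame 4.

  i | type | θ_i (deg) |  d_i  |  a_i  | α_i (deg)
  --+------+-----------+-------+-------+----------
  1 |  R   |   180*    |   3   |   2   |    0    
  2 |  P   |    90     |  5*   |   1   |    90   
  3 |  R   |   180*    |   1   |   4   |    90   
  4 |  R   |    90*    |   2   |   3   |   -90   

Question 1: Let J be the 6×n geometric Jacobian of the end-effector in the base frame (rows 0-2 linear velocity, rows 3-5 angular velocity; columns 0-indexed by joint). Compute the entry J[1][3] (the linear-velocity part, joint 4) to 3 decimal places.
axis z_3 = (-0.0000,-0.0000,1.0000); lever o_n−o_3 = (-3.0000,0.0000,2.0000)
cross product → J_v[:, 3] = (-0.0000,-3.0000,-0.0000)
J_ω[:, 3] = z_3
entry J[1][3] = -3.0000

-3.000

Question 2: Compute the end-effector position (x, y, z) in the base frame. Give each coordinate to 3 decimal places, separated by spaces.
after link 1: o_1 = (-2.0000, 0.0000, 3.0000)
after link 2: o_2 = (-2.0000, -1.0000, 8.0000)
after link 3: o_3 = (-3.0000, 3.0000, 8.0000)
after link 4: o_4 = (-6.0000, 3.0000, 10.0000)

-6.000 3.000 10.000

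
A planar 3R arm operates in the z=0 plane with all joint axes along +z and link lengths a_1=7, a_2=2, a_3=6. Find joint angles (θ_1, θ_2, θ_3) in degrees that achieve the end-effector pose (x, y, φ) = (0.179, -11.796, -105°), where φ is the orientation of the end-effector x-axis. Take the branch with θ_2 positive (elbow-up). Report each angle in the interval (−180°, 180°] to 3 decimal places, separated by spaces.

-90.003 119.988 -134.985

wrist centre = target − a_3·(cos φ, sin φ) = (1.7319, -6.0004)
cos θ_2 = (39.0049−7²−2²)/(2·7·2) = -0.4998; θ_2 = 119.9885° (elbow-up)
β = atan2(-6.0004,1.7319) = -73.9002°; ψ = atan2(1.7323,6.0003) = 16.1030°
θ_1 = β − ψ = -90.0032°
θ_3 = φ − θ_1 − θ_2 = -134.9853° (wrapped to (-180°,180°])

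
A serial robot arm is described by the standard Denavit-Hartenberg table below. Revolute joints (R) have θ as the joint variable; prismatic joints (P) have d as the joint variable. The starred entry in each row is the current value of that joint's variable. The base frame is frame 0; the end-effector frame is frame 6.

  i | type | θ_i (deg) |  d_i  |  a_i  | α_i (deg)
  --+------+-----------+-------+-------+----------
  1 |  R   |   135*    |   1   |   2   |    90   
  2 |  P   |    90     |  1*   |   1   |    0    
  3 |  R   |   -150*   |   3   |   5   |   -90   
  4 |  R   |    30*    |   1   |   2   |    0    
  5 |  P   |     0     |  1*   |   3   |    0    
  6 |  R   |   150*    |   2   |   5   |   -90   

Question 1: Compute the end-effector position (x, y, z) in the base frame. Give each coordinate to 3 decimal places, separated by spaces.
after link 1: o_1 = (-1.4142, 1.4142, 1.0000)
after link 2: o_2 = (-0.7071, 2.1213, 2.0000)
after link 3: o_3 = (-0.3536, 6.0104, -2.3301)
after link 4: o_4 = (-2.2854, 6.5280, -3.3301)
after link 5: o_5 = (-4.8770, 6.9983, -5.0801)
after link 6: o_6 = (-4.3340, 6.4553, 0.2500)

-4.334 6.455 0.250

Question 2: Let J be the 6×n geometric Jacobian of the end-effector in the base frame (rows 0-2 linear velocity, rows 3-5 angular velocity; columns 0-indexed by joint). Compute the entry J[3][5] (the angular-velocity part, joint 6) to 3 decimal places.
axis z_5 = (-0.6124,0.6124,0.5000); lever o_n−o_5 = (0.5430,-0.5430,5.3301)
cross product → J_v[:, 5] = (3.5355,3.5355,-0.0000)
J_ω[:, 5] = z_5
entry J[3][5] = -0.6124

-0.612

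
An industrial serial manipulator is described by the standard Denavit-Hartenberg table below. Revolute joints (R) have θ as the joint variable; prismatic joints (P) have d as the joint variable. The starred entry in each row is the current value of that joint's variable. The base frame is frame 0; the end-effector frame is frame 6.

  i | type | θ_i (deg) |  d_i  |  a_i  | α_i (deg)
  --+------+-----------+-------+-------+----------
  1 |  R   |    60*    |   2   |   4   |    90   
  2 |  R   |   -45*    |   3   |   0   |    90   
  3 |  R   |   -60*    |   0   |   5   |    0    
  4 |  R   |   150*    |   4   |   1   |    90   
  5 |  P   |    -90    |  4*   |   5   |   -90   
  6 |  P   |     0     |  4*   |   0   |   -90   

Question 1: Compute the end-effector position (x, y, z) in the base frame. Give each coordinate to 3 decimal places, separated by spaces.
after link 1: o_1 = (2.0000, 3.4641, 2.0000)
after link 2: o_2 = (4.5981, 1.9641, 2.0000)
after link 3: o_3 = (1.7320, 5.6601, 0.2322)
after link 4: o_4 = (1.1838, 2.7106, -2.5962)
after link 5: o_5 = (4.3658, 8.2220, -1.8891)
after link 6: o_6 = (7.8299, 6.2220, -1.8891)

7.830 6.222 -1.889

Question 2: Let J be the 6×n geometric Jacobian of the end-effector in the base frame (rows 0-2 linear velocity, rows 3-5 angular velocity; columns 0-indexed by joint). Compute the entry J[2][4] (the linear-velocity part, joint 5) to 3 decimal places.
-0.707

prismatic axis z_4 = (0.3536,0.6124,-0.7071)
J_v[:, 4] = z_4; J_ω[:, 4] = (0,0,0)
entry J[2][4] = -0.7071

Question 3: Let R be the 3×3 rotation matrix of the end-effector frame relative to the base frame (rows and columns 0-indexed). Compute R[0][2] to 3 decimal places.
End-effector z-axis (col 2 of R) = (-0.3536,-0.6124,0.7071)
R[0][2] = -0.3536

-0.354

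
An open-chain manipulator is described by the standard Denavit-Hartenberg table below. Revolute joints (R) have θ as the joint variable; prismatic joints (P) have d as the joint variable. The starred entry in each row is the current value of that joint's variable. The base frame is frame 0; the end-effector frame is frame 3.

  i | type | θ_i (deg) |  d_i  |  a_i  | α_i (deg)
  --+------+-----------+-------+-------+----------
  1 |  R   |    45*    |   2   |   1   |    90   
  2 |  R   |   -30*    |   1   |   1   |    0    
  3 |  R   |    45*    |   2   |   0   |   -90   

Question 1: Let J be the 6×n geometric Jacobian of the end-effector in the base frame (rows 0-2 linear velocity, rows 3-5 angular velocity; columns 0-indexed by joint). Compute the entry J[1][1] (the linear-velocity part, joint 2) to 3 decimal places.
0.354

axis z_1 = (0.7071,-0.7071,0.0000); lever o_n−o_1 = (2.7337,-1.5089,-0.5000)
cross product → J_v[:, 1] = (0.3536,0.3536,0.8660)
J_ω[:, 1] = z_1
entry J[1][1] = 0.3536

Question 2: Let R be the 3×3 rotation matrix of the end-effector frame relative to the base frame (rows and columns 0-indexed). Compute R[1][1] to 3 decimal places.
End-effector y-axis (col 1 of R) = (-0.7071,0.7071,-0.0000)
R[1][1] = 0.7071

0.707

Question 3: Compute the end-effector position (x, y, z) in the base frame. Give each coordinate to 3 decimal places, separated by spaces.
3.441 -0.802 1.500

after link 1: o_1 = (0.7071, 0.7071, 2.0000)
after link 2: o_2 = (2.0266, 0.6124, 1.5000)
after link 3: o_3 = (3.4408, -0.8018, 1.5000)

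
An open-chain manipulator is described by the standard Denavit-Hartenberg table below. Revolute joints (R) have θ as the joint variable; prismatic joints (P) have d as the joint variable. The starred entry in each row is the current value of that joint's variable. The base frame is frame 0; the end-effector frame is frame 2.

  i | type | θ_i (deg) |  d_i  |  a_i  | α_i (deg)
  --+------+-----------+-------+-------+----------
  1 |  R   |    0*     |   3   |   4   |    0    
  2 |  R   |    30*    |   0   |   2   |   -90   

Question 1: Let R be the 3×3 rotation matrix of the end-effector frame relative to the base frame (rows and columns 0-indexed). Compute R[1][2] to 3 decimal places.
0.866

End-effector z-axis (col 2 of R) = (-0.5000,0.8660,0.0000)
R[1][2] = 0.8660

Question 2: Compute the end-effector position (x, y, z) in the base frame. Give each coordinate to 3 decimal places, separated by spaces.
after link 1: o_1 = (4.0000, 0.0000, 3.0000)
after link 2: o_2 = (5.7321, 1.0000, 3.0000)

5.732 1.000 3.000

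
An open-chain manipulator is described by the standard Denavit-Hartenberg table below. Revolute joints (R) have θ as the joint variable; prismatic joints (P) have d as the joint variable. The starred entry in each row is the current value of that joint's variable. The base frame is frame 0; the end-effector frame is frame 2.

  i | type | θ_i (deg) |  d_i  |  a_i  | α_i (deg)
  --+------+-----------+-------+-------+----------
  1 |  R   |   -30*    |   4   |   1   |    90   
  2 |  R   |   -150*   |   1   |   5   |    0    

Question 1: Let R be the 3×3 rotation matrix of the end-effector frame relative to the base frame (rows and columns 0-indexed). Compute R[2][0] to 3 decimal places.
End-effector x-axis (col 0 of R) = (-0.7500,0.4330,-0.5000)
R[2][0] = -0.5000

-0.500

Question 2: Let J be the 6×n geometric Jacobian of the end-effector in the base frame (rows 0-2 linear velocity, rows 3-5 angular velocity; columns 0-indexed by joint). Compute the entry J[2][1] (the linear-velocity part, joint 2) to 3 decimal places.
-4.330

axis z_1 = (-0.5000,-0.8660,0.0000); lever o_n−o_1 = (-4.2500,1.2990,-2.5000)
cross product → J_v[:, 1] = (2.1651,-1.2500,-4.3301)
J_ω[:, 1] = z_1
entry J[2][1] = -4.3301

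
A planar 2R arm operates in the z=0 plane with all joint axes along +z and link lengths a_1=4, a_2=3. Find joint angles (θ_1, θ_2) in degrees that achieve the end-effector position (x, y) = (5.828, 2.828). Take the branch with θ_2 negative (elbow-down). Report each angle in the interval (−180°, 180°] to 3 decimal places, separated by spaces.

cos θ_2 = (41.9632−4²−3²)/(2·4·3) = 0.7068; θ_2 = -45.0250° (elbow-down)
β = atan2(2.8280,5.8280) = 25.8847°; ψ = atan2(-2.1222,6.1204) = -19.1240°
θ_1 = β − ψ = 45.0086°

45.009 -45.025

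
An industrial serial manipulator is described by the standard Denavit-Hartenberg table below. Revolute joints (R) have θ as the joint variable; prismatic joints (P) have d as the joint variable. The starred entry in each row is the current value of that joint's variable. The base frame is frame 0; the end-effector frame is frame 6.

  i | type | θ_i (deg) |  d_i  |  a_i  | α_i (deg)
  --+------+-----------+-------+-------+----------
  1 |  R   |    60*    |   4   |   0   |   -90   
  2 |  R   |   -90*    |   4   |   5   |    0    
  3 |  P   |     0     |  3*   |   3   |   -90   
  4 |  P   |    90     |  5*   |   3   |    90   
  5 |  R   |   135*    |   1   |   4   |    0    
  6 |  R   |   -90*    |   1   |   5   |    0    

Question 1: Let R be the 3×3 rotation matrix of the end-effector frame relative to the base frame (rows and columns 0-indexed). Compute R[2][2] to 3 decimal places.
End-effector z-axis (col 2 of R) = (0.0000,0.0000,1.0000)
R[2][2] = 1.0000

1.000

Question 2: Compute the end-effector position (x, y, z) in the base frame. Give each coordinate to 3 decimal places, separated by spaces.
2.830 11.488 14.000

after link 1: o_1 = (0.0000, 0.0000, 4.0000)
after link 2: o_2 = (-3.4641, 2.0000, 9.0000)
after link 3: o_3 = (-6.0622, 3.5000, 12.0000)
after link 4: o_4 = (-0.9641, 6.3301, 12.0000)
after link 5: o_5 = (-1.9994, 10.1938, 13.0000)
after link 6: o_6 = (2.8303, 11.4879, 14.0000)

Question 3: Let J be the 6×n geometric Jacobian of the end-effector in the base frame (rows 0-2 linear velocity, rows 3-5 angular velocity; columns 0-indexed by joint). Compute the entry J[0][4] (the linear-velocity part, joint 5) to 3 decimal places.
-5.158

axis z_4 = (0.0000,0.0000,1.0000); lever o_n−o_4 = (3.7944,5.1578,2.0000)
cross product → J_v[:, 4] = (-5.1578,3.7944,-0.0000)
J_ω[:, 4] = z_4
entry J[0][4] = -5.1578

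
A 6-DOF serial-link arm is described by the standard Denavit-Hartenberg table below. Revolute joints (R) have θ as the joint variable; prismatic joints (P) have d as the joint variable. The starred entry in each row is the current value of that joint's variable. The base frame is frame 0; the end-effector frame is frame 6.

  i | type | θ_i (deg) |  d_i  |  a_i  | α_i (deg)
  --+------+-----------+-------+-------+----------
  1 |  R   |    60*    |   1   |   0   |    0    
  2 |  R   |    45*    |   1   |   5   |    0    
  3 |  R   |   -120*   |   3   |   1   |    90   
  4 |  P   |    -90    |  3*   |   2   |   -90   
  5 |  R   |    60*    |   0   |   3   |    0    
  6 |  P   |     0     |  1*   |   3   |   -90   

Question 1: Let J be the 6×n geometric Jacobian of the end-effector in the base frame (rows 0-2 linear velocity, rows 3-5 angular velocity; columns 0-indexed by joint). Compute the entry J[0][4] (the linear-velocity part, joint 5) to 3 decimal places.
axis z_4 = (0.9659,-0.2588,0.0000); lever o_n−o_4 = (2.3108,4.7603,-3.0000)
cross product → J_v[:, 4] = (0.7765,2.8978,5.1962)
J_ω[:, 4] = z_4
entry J[0][4] = 0.7765

0.776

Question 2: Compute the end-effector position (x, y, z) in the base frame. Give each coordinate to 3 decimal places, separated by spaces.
1.206 6.433 -0.000

after link 1: o_1 = (0.0000, 0.0000, 1.0000)
after link 2: o_2 = (-1.2941, 4.8296, 2.0000)
after link 3: o_3 = (-0.3282, 4.5708, 5.0000)
after link 4: o_4 = (-1.1046, 1.6730, 3.0000)
after link 5: o_5 = (-0.4322, 4.1826, 1.5000)
after link 6: o_6 = (1.2062, 6.4333, -0.0000)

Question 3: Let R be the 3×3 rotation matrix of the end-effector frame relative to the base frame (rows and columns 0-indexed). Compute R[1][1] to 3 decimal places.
0.259

End-effector y-axis (col 1 of R) = (-0.9659,0.2588,-0.0000)
R[1][1] = 0.2588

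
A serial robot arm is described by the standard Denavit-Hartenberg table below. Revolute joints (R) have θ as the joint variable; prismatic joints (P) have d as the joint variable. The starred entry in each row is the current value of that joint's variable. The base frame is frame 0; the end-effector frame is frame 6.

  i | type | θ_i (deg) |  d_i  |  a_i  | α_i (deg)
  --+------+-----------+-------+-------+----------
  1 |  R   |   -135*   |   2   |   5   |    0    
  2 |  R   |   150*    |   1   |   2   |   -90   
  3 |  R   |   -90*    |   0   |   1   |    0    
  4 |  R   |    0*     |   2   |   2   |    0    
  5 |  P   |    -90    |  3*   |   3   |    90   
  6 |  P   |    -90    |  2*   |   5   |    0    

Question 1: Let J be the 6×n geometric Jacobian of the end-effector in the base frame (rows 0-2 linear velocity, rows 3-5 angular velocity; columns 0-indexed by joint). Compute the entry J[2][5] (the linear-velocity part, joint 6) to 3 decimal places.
-1.000

prismatic axis z_5 = (-0.0000,0.0000,-1.0000)
J_v[:, 5] = z_5; J_ω[:, 5] = (0,0,0)
entry J[2][5] = -1.0000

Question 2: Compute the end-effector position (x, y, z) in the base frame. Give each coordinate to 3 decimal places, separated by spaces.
after link 1: o_1 = (-3.5355, -3.5355, 2.0000)
after link 2: o_2 = (-1.6037, -3.0179, 3.0000)
after link 3: o_3 = (-1.6037, -3.0179, 4.0000)
after link 4: o_4 = (-2.1213, -1.0860, 6.0000)
after link 5: o_5 = (-5.7956, 1.0353, 6.0000)
after link 6: o_6 = (-4.5015, -3.7944, 4.0000)

-4.501 -3.794 4.000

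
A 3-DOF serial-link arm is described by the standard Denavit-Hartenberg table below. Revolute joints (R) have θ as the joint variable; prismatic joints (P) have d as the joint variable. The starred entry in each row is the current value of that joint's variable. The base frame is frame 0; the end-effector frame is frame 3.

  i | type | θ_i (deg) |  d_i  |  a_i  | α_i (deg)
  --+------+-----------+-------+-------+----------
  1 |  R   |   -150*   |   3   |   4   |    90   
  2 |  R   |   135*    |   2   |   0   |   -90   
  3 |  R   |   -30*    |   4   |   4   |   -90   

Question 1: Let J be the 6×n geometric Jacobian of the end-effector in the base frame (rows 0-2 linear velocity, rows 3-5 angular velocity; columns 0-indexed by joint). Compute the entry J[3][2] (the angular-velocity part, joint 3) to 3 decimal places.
axis z_2 = (0.6124,0.3536,-0.7071); lever o_n−o_2 = (3.5708,4.3710,-0.3789)
cross product → J_v[:, 2] = (2.9568,-2.2929,1.4142)
J_ω[:, 2] = z_2
entry J[3][2] = 0.6124

0.612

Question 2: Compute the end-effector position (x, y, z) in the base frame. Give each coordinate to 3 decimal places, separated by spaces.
-0.893 4.103 2.621

after link 1: o_1 = (-3.4641, -2.0000, 3.0000)
after link 2: o_2 = (-4.4641, -0.2679, 3.0000)
after link 3: o_3 = (-0.8933, 4.1031, 2.6211)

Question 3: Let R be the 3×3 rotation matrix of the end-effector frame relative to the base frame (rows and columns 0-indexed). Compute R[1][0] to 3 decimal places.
0.739

End-effector x-axis (col 0 of R) = (0.2803,0.7392,0.6124)
R[1][0] = 0.7392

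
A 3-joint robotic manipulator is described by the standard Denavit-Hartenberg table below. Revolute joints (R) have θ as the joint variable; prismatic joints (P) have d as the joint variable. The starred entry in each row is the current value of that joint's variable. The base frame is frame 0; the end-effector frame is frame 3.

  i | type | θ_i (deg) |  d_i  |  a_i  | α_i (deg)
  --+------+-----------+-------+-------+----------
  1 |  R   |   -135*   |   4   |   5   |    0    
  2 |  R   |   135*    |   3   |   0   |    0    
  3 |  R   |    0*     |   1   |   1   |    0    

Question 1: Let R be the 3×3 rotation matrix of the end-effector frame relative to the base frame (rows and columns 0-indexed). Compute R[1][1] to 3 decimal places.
1.000

End-effector y-axis (col 1 of R) = (0.0000,1.0000,0.0000)
R[1][1] = 1.0000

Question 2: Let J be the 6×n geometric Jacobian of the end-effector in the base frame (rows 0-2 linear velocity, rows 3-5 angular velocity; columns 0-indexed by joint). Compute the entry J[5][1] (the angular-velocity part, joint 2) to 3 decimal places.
axis z_1 = (0.0000,0.0000,1.0000); lever o_n−o_1 = (1.0000,0.0000,4.0000)
cross product → J_v[:, 1] = (0.0000,1.0000,0.0000)
J_ω[:, 1] = z_1
entry J[5][1] = 1.0000

1.000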